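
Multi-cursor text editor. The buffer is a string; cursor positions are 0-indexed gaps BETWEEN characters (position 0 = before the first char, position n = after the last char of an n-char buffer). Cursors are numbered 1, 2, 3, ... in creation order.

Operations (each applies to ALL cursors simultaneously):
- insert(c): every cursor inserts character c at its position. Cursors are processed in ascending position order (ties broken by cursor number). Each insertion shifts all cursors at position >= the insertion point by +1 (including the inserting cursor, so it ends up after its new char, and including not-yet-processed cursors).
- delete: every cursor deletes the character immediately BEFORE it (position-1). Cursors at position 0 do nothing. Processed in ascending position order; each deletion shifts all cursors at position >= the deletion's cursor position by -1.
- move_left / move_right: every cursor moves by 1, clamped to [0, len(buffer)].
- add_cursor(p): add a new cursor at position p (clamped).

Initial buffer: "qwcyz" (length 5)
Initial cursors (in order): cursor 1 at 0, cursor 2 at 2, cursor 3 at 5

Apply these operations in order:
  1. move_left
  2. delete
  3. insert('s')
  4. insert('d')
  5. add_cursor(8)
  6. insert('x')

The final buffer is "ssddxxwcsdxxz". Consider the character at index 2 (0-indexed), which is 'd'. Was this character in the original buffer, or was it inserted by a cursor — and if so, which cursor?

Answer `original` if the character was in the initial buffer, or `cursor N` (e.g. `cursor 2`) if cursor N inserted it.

Answer: cursor 1

Derivation:
After op 1 (move_left): buffer="qwcyz" (len 5), cursors c1@0 c2@1 c3@4, authorship .....
After op 2 (delete): buffer="wcz" (len 3), cursors c1@0 c2@0 c3@2, authorship ...
After op 3 (insert('s')): buffer="sswcsz" (len 6), cursors c1@2 c2@2 c3@5, authorship 12..3.
After op 4 (insert('d')): buffer="ssddwcsdz" (len 9), cursors c1@4 c2@4 c3@8, authorship 1212..33.
After op 5 (add_cursor(8)): buffer="ssddwcsdz" (len 9), cursors c1@4 c2@4 c3@8 c4@8, authorship 1212..33.
After op 6 (insert('x')): buffer="ssddxxwcsdxxz" (len 13), cursors c1@6 c2@6 c3@12 c4@12, authorship 121212..3334.
Authorship (.=original, N=cursor N): 1 2 1 2 1 2 . . 3 3 3 4 .
Index 2: author = 1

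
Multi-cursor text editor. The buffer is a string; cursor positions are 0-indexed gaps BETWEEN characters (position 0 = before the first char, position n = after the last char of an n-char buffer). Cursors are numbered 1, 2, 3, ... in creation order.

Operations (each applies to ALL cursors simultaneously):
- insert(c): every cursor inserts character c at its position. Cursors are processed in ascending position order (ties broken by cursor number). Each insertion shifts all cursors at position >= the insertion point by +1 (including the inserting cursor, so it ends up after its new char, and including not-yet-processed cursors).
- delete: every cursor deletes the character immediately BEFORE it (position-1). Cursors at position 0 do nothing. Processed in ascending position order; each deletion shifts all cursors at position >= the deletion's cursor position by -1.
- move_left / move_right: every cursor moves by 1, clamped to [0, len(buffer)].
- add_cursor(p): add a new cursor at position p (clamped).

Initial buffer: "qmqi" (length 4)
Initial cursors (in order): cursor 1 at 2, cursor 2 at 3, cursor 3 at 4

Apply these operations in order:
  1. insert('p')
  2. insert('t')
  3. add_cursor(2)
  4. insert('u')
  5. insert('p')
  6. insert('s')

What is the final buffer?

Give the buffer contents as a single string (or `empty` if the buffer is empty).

Answer: qmupsptupsqptupsiptups

Derivation:
After op 1 (insert('p')): buffer="qmpqpip" (len 7), cursors c1@3 c2@5 c3@7, authorship ..1.2.3
After op 2 (insert('t')): buffer="qmptqptipt" (len 10), cursors c1@4 c2@7 c3@10, authorship ..11.22.33
After op 3 (add_cursor(2)): buffer="qmptqptipt" (len 10), cursors c4@2 c1@4 c2@7 c3@10, authorship ..11.22.33
After op 4 (insert('u')): buffer="qmuptuqptuiptu" (len 14), cursors c4@3 c1@6 c2@10 c3@14, authorship ..4111.222.333
After op 5 (insert('p')): buffer="qmupptupqptupiptup" (len 18), cursors c4@4 c1@8 c2@13 c3@18, authorship ..441111.2222.3333
After op 6 (insert('s')): buffer="qmupsptupsqptupsiptups" (len 22), cursors c4@5 c1@10 c2@16 c3@22, authorship ..44411111.22222.33333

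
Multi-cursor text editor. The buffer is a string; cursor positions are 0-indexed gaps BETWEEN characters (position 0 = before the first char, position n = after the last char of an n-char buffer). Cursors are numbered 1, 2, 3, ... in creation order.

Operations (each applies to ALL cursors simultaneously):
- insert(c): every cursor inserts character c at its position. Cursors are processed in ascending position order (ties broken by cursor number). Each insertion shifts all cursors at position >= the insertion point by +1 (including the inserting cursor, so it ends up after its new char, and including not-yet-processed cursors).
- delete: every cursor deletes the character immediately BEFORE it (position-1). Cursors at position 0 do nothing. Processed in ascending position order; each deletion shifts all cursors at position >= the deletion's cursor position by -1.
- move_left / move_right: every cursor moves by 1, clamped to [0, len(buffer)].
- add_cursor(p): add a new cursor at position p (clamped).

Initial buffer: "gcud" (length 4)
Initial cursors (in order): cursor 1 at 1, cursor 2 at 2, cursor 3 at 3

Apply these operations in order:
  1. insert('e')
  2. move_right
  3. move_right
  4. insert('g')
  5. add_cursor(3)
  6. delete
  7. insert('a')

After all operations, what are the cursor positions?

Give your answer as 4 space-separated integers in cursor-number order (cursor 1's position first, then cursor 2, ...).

Answer: 5 8 10 3

Derivation:
After op 1 (insert('e')): buffer="geceued" (len 7), cursors c1@2 c2@4 c3@6, authorship .1.2.3.
After op 2 (move_right): buffer="geceued" (len 7), cursors c1@3 c2@5 c3@7, authorship .1.2.3.
After op 3 (move_right): buffer="geceued" (len 7), cursors c1@4 c2@6 c3@7, authorship .1.2.3.
After op 4 (insert('g')): buffer="geceguegdg" (len 10), cursors c1@5 c2@8 c3@10, authorship .1.21.32.3
After op 5 (add_cursor(3)): buffer="geceguegdg" (len 10), cursors c4@3 c1@5 c2@8 c3@10, authorship .1.21.32.3
After op 6 (delete): buffer="geeued" (len 6), cursors c4@2 c1@3 c2@5 c3@6, authorship .12.3.
After op 7 (insert('a')): buffer="geaeaueada" (len 10), cursors c4@3 c1@5 c2@8 c3@10, authorship .1421.32.3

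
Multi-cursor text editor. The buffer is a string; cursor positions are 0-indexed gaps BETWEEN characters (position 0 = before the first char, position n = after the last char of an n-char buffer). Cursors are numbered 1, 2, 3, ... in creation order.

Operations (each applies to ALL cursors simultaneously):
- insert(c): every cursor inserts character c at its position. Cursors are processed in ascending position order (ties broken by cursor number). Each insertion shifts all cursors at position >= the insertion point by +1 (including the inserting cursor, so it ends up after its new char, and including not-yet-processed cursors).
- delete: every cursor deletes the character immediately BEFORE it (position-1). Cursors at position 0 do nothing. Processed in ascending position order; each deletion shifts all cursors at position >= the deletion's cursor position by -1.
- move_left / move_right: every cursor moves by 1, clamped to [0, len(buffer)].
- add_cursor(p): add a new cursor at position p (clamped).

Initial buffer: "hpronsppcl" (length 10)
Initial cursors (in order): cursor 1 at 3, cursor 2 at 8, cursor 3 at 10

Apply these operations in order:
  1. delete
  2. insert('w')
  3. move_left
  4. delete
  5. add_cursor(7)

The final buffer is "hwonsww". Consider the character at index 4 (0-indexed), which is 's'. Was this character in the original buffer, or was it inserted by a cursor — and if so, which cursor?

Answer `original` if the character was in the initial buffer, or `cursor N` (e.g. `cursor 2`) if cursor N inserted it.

After op 1 (delete): buffer="hponspc" (len 7), cursors c1@2 c2@6 c3@7, authorship .......
After op 2 (insert('w')): buffer="hpwonspwcw" (len 10), cursors c1@3 c2@8 c3@10, authorship ..1....2.3
After op 3 (move_left): buffer="hpwonspwcw" (len 10), cursors c1@2 c2@7 c3@9, authorship ..1....2.3
After op 4 (delete): buffer="hwonsww" (len 7), cursors c1@1 c2@5 c3@6, authorship .1...23
After op 5 (add_cursor(7)): buffer="hwonsww" (len 7), cursors c1@1 c2@5 c3@6 c4@7, authorship .1...23
Authorship (.=original, N=cursor N): . 1 . . . 2 3
Index 4: author = original

Answer: original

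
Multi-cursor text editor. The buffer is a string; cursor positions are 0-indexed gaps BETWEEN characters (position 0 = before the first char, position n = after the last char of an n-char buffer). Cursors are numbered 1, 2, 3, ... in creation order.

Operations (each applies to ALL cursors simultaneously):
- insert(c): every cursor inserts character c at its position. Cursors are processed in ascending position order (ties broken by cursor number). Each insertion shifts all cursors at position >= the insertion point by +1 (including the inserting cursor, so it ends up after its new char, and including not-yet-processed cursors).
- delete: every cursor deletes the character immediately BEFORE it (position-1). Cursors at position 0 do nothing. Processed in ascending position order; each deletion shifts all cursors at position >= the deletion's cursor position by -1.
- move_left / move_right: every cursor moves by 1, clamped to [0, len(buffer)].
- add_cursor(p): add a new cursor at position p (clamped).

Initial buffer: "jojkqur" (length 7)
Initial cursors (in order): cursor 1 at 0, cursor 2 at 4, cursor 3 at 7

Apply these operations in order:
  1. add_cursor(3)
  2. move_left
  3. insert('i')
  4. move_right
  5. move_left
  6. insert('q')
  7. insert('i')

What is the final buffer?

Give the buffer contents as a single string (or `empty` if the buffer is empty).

After op 1 (add_cursor(3)): buffer="jojkqur" (len 7), cursors c1@0 c4@3 c2@4 c3@7, authorship .......
After op 2 (move_left): buffer="jojkqur" (len 7), cursors c1@0 c4@2 c2@3 c3@6, authorship .......
After op 3 (insert('i')): buffer="ijoijikquir" (len 11), cursors c1@1 c4@4 c2@6 c3@10, authorship 1..4.2...3.
After op 4 (move_right): buffer="ijoijikquir" (len 11), cursors c1@2 c4@5 c2@7 c3@11, authorship 1..4.2...3.
After op 5 (move_left): buffer="ijoijikquir" (len 11), cursors c1@1 c4@4 c2@6 c3@10, authorship 1..4.2...3.
After op 6 (insert('q')): buffer="iqjoiqjiqkquiqr" (len 15), cursors c1@2 c4@6 c2@9 c3@14, authorship 11..44.22...33.
After op 7 (insert('i')): buffer="iqijoiqijiqikquiqir" (len 19), cursors c1@3 c4@8 c2@12 c3@18, authorship 111..444.222...333.

Answer: iqijoiqijiqikquiqir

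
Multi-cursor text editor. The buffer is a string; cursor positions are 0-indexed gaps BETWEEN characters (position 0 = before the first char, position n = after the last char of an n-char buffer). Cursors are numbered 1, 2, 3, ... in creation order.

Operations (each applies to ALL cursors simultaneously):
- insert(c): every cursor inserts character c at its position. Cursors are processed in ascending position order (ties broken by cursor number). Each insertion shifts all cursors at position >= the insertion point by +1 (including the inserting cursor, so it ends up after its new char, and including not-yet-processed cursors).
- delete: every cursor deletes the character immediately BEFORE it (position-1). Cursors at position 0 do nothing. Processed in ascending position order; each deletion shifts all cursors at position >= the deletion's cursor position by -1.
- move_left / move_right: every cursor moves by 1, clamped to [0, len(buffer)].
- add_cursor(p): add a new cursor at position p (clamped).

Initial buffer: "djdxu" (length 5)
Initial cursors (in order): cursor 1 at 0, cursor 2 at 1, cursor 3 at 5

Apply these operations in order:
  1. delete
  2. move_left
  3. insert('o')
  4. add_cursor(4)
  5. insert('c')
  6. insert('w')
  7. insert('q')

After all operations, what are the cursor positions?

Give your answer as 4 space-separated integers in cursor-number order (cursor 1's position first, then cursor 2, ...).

After op 1 (delete): buffer="jdx" (len 3), cursors c1@0 c2@0 c3@3, authorship ...
After op 2 (move_left): buffer="jdx" (len 3), cursors c1@0 c2@0 c3@2, authorship ...
After op 3 (insert('o')): buffer="oojdox" (len 6), cursors c1@2 c2@2 c3@5, authorship 12..3.
After op 4 (add_cursor(4)): buffer="oojdox" (len 6), cursors c1@2 c2@2 c4@4 c3@5, authorship 12..3.
After op 5 (insert('c')): buffer="ooccjdcocx" (len 10), cursors c1@4 c2@4 c4@7 c3@9, authorship 1212..433.
After op 6 (insert('w')): buffer="ooccwwjdcwocwx" (len 14), cursors c1@6 c2@6 c4@10 c3@13, authorship 121212..44333.
After op 7 (insert('q')): buffer="ooccwwqqjdcwqocwqx" (len 18), cursors c1@8 c2@8 c4@13 c3@17, authorship 12121212..4443333.

Answer: 8 8 17 13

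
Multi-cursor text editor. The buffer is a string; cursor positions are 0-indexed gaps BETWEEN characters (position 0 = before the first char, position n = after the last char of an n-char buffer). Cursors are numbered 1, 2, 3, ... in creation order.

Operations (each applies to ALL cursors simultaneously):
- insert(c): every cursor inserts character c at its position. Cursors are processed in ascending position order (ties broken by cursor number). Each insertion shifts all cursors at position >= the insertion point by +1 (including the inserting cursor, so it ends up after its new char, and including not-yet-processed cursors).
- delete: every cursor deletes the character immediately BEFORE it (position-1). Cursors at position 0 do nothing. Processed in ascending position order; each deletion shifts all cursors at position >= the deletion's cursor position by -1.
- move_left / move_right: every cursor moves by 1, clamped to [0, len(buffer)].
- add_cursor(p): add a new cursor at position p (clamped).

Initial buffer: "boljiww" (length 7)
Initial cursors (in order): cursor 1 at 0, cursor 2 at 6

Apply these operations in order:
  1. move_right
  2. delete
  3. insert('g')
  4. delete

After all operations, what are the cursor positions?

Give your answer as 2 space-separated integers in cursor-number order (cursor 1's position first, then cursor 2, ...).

After op 1 (move_right): buffer="boljiww" (len 7), cursors c1@1 c2@7, authorship .......
After op 2 (delete): buffer="oljiw" (len 5), cursors c1@0 c2@5, authorship .....
After op 3 (insert('g')): buffer="goljiwg" (len 7), cursors c1@1 c2@7, authorship 1.....2
After op 4 (delete): buffer="oljiw" (len 5), cursors c1@0 c2@5, authorship .....

Answer: 0 5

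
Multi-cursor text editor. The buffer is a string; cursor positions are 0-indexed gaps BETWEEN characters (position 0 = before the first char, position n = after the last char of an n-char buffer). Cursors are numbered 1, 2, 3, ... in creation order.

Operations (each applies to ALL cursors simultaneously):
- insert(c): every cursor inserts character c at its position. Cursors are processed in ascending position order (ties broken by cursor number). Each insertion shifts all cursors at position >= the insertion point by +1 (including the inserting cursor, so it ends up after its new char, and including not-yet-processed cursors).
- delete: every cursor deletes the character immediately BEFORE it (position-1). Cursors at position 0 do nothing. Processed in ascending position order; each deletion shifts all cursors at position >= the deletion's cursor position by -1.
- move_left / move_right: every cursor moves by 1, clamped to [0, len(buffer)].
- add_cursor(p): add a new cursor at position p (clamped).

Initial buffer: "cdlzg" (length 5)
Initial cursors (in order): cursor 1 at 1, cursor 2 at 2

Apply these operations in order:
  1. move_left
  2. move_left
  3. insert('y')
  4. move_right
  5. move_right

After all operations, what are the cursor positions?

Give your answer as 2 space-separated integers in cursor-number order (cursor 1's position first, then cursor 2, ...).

Answer: 4 4

Derivation:
After op 1 (move_left): buffer="cdlzg" (len 5), cursors c1@0 c2@1, authorship .....
After op 2 (move_left): buffer="cdlzg" (len 5), cursors c1@0 c2@0, authorship .....
After op 3 (insert('y')): buffer="yycdlzg" (len 7), cursors c1@2 c2@2, authorship 12.....
After op 4 (move_right): buffer="yycdlzg" (len 7), cursors c1@3 c2@3, authorship 12.....
After op 5 (move_right): buffer="yycdlzg" (len 7), cursors c1@4 c2@4, authorship 12.....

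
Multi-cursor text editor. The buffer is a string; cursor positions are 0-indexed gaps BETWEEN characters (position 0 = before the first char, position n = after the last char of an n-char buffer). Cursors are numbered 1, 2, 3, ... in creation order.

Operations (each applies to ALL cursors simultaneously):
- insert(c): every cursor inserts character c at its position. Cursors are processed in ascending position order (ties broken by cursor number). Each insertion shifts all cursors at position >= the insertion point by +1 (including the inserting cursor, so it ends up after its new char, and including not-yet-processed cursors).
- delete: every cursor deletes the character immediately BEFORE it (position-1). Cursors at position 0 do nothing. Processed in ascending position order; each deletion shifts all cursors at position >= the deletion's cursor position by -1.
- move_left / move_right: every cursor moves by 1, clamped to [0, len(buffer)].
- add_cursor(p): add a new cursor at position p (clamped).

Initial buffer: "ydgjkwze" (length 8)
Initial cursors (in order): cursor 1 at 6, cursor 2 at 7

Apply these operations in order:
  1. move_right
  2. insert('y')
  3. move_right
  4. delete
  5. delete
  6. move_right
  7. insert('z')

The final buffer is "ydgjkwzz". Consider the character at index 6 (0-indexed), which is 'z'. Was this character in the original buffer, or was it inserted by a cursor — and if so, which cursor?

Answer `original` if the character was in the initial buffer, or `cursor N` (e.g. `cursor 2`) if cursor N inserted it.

After op 1 (move_right): buffer="ydgjkwze" (len 8), cursors c1@7 c2@8, authorship ........
After op 2 (insert('y')): buffer="ydgjkwzyey" (len 10), cursors c1@8 c2@10, authorship .......1.2
After op 3 (move_right): buffer="ydgjkwzyey" (len 10), cursors c1@9 c2@10, authorship .......1.2
After op 4 (delete): buffer="ydgjkwzy" (len 8), cursors c1@8 c2@8, authorship .......1
After op 5 (delete): buffer="ydgjkw" (len 6), cursors c1@6 c2@6, authorship ......
After op 6 (move_right): buffer="ydgjkw" (len 6), cursors c1@6 c2@6, authorship ......
After op 7 (insert('z')): buffer="ydgjkwzz" (len 8), cursors c1@8 c2@8, authorship ......12
Authorship (.=original, N=cursor N): . . . . . . 1 2
Index 6: author = 1

Answer: cursor 1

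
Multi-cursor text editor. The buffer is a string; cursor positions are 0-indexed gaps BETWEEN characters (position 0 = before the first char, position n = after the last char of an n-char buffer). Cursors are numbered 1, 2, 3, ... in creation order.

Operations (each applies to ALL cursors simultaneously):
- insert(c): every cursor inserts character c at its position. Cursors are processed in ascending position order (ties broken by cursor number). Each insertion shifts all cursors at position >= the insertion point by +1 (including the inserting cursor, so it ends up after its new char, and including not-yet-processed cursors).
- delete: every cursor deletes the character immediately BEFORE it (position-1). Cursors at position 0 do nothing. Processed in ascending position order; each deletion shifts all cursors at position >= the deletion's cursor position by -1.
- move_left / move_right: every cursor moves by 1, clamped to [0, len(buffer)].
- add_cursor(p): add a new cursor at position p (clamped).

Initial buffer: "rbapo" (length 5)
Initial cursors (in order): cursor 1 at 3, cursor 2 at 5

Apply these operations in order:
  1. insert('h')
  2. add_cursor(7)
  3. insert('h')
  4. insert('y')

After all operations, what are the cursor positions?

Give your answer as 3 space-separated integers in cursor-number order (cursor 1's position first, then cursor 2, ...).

After op 1 (insert('h')): buffer="rbahpoh" (len 7), cursors c1@4 c2@7, authorship ...1..2
After op 2 (add_cursor(7)): buffer="rbahpoh" (len 7), cursors c1@4 c2@7 c3@7, authorship ...1..2
After op 3 (insert('h')): buffer="rbahhpohhh" (len 10), cursors c1@5 c2@10 c3@10, authorship ...11..223
After op 4 (insert('y')): buffer="rbahhypohhhyy" (len 13), cursors c1@6 c2@13 c3@13, authorship ...111..22323

Answer: 6 13 13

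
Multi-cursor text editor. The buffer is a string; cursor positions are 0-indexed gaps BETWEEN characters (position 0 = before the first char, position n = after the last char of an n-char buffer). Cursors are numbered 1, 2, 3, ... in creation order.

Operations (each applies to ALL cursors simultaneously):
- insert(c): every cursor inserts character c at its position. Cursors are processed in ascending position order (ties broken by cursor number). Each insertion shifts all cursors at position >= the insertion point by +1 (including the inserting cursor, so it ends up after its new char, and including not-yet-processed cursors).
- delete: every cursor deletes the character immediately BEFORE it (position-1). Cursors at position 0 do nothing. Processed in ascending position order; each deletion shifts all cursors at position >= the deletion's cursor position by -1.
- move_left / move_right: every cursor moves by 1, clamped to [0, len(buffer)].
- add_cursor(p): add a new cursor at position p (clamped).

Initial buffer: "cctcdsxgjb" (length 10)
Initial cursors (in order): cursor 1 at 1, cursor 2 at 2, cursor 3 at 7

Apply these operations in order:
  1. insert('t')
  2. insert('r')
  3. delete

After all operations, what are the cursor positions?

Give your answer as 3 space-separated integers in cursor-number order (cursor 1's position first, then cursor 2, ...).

After op 1 (insert('t')): buffer="ctcttcdsxtgjb" (len 13), cursors c1@2 c2@4 c3@10, authorship .1.2.....3...
After op 2 (insert('r')): buffer="ctrctrtcdsxtrgjb" (len 16), cursors c1@3 c2@6 c3@13, authorship .11.22.....33...
After op 3 (delete): buffer="ctcttcdsxtgjb" (len 13), cursors c1@2 c2@4 c3@10, authorship .1.2.....3...

Answer: 2 4 10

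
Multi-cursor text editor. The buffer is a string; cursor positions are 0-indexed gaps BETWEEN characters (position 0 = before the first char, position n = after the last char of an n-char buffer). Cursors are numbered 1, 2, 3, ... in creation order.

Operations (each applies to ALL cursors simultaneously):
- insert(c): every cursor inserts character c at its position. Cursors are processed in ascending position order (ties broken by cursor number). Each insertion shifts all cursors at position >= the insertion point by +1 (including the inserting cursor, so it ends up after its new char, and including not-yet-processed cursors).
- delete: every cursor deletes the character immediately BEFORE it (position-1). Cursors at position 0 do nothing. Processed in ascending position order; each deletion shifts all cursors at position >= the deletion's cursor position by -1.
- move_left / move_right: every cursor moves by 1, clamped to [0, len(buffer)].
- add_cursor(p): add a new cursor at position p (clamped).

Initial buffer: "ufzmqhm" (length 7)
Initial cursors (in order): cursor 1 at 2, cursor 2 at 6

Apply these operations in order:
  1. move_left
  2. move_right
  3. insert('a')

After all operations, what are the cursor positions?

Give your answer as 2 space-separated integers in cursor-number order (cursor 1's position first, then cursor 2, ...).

Answer: 3 8

Derivation:
After op 1 (move_left): buffer="ufzmqhm" (len 7), cursors c1@1 c2@5, authorship .......
After op 2 (move_right): buffer="ufzmqhm" (len 7), cursors c1@2 c2@6, authorship .......
After op 3 (insert('a')): buffer="ufazmqham" (len 9), cursors c1@3 c2@8, authorship ..1....2.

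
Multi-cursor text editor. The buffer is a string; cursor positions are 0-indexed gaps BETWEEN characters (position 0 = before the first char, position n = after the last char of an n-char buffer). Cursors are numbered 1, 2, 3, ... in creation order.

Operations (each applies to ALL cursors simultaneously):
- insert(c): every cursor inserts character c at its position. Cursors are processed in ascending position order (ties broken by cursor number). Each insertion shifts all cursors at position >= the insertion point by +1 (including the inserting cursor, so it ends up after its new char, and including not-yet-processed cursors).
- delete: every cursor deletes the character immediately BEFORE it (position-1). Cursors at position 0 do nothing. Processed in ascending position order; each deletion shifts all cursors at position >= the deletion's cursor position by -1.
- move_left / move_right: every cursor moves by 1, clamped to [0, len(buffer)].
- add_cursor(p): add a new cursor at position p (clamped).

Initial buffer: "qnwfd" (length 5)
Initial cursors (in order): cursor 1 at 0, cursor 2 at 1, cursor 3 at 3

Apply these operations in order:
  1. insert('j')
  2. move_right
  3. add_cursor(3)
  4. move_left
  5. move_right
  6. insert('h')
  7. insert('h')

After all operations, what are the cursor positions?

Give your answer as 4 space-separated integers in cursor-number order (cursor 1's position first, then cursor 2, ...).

After op 1 (insert('j')): buffer="jqjnwjfd" (len 8), cursors c1@1 c2@3 c3@6, authorship 1.2..3..
After op 2 (move_right): buffer="jqjnwjfd" (len 8), cursors c1@2 c2@4 c3@7, authorship 1.2..3..
After op 3 (add_cursor(3)): buffer="jqjnwjfd" (len 8), cursors c1@2 c4@3 c2@4 c3@7, authorship 1.2..3..
After op 4 (move_left): buffer="jqjnwjfd" (len 8), cursors c1@1 c4@2 c2@3 c3@6, authorship 1.2..3..
After op 5 (move_right): buffer="jqjnwjfd" (len 8), cursors c1@2 c4@3 c2@4 c3@7, authorship 1.2..3..
After op 6 (insert('h')): buffer="jqhjhnhwjfhd" (len 12), cursors c1@3 c4@5 c2@7 c3@11, authorship 1.124.2.3.3.
After op 7 (insert('h')): buffer="jqhhjhhnhhwjfhhd" (len 16), cursors c1@4 c4@7 c2@10 c3@15, authorship 1.11244.22.3.33.

Answer: 4 10 15 7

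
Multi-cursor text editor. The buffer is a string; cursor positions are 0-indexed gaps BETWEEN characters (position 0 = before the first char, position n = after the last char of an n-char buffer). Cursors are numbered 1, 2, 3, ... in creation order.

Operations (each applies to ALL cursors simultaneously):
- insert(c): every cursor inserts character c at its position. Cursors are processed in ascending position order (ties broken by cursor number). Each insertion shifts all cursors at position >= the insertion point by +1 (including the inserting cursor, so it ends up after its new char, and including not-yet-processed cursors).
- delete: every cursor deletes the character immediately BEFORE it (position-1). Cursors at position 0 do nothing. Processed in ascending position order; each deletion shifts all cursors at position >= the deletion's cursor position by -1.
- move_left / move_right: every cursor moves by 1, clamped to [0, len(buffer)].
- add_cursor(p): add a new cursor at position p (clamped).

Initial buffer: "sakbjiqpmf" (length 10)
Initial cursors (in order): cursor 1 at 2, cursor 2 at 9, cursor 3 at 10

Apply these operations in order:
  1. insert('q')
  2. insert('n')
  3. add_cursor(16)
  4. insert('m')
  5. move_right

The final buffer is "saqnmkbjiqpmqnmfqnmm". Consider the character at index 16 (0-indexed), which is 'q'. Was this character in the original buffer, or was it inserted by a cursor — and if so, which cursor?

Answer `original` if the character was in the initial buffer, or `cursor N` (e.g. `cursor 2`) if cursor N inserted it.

Answer: cursor 3

Derivation:
After op 1 (insert('q')): buffer="saqkbjiqpmqfq" (len 13), cursors c1@3 c2@11 c3@13, authorship ..1.......2.3
After op 2 (insert('n')): buffer="saqnkbjiqpmqnfqn" (len 16), cursors c1@4 c2@13 c3@16, authorship ..11.......22.33
After op 3 (add_cursor(16)): buffer="saqnkbjiqpmqnfqn" (len 16), cursors c1@4 c2@13 c3@16 c4@16, authorship ..11.......22.33
After op 4 (insert('m')): buffer="saqnmkbjiqpmqnmfqnmm" (len 20), cursors c1@5 c2@15 c3@20 c4@20, authorship ..111.......222.3334
After op 5 (move_right): buffer="saqnmkbjiqpmqnmfqnmm" (len 20), cursors c1@6 c2@16 c3@20 c4@20, authorship ..111.......222.3334
Authorship (.=original, N=cursor N): . . 1 1 1 . . . . . . . 2 2 2 . 3 3 3 4
Index 16: author = 3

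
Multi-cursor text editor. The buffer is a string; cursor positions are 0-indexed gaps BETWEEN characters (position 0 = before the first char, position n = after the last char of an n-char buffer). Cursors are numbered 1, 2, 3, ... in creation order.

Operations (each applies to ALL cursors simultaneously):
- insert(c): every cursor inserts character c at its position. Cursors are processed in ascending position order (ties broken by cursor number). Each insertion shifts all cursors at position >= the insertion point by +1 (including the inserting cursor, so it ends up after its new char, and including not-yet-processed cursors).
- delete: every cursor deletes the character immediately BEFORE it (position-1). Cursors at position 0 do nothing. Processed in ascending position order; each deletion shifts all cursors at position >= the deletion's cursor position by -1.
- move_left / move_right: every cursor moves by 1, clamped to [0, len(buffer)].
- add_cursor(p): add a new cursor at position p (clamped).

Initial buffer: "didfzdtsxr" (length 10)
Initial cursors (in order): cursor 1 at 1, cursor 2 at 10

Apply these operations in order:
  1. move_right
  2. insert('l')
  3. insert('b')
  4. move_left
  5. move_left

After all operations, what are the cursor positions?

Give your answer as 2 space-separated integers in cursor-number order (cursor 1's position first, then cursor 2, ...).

Answer: 2 12

Derivation:
After op 1 (move_right): buffer="didfzdtsxr" (len 10), cursors c1@2 c2@10, authorship ..........
After op 2 (insert('l')): buffer="dildfzdtsxrl" (len 12), cursors c1@3 c2@12, authorship ..1........2
After op 3 (insert('b')): buffer="dilbdfzdtsxrlb" (len 14), cursors c1@4 c2@14, authorship ..11........22
After op 4 (move_left): buffer="dilbdfzdtsxrlb" (len 14), cursors c1@3 c2@13, authorship ..11........22
After op 5 (move_left): buffer="dilbdfzdtsxrlb" (len 14), cursors c1@2 c2@12, authorship ..11........22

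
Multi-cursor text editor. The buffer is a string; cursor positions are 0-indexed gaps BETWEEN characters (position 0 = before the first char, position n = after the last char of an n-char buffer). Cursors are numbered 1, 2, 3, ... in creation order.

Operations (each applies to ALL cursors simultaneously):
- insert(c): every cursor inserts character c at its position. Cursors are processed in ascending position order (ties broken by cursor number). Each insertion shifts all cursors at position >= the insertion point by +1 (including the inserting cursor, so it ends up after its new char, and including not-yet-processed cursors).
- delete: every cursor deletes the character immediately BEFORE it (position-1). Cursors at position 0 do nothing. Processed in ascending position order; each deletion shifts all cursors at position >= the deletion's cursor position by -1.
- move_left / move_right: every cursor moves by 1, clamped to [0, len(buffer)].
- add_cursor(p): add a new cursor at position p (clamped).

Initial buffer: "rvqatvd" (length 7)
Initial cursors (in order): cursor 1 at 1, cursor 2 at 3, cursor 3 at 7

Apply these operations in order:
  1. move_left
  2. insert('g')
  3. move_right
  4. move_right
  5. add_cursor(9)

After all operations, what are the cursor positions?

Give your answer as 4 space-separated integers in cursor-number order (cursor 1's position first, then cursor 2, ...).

After op 1 (move_left): buffer="rvqatvd" (len 7), cursors c1@0 c2@2 c3@6, authorship .......
After op 2 (insert('g')): buffer="grvgqatvgd" (len 10), cursors c1@1 c2@4 c3@9, authorship 1..2....3.
After op 3 (move_right): buffer="grvgqatvgd" (len 10), cursors c1@2 c2@5 c3@10, authorship 1..2....3.
After op 4 (move_right): buffer="grvgqatvgd" (len 10), cursors c1@3 c2@6 c3@10, authorship 1..2....3.
After op 5 (add_cursor(9)): buffer="grvgqatvgd" (len 10), cursors c1@3 c2@6 c4@9 c3@10, authorship 1..2....3.

Answer: 3 6 10 9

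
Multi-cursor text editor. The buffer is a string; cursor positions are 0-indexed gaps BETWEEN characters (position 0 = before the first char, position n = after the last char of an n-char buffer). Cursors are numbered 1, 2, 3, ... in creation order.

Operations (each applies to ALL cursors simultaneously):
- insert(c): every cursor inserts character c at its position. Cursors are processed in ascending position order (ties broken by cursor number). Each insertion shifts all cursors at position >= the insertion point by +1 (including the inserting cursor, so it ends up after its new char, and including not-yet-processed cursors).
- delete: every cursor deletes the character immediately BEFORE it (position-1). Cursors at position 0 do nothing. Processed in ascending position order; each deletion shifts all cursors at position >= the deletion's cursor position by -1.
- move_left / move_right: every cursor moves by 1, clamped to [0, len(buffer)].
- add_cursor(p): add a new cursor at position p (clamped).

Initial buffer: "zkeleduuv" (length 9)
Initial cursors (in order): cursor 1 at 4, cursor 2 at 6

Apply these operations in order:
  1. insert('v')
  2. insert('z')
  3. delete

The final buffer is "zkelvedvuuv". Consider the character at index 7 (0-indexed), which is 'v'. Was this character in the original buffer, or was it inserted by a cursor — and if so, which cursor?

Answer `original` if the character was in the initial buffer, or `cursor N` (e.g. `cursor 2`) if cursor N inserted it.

After op 1 (insert('v')): buffer="zkelvedvuuv" (len 11), cursors c1@5 c2@8, authorship ....1..2...
After op 2 (insert('z')): buffer="zkelvzedvzuuv" (len 13), cursors c1@6 c2@10, authorship ....11..22...
After op 3 (delete): buffer="zkelvedvuuv" (len 11), cursors c1@5 c2@8, authorship ....1..2...
Authorship (.=original, N=cursor N): . . . . 1 . . 2 . . .
Index 7: author = 2

Answer: cursor 2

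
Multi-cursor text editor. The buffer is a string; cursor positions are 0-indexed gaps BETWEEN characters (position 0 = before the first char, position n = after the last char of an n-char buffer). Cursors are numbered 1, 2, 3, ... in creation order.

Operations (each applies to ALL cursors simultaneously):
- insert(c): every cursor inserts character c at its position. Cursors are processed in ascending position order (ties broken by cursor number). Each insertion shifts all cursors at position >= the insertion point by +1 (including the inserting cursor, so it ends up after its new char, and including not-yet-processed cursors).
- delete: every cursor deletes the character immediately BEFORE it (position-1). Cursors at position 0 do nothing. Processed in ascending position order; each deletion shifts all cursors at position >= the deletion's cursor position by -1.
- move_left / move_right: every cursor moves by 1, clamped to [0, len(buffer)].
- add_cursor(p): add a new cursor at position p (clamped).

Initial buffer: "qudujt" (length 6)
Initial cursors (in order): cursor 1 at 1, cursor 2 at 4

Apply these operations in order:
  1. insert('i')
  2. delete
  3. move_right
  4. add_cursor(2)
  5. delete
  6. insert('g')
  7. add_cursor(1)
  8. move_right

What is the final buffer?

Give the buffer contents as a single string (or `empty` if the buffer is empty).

Answer: ggdugt

Derivation:
After op 1 (insert('i')): buffer="qiuduijt" (len 8), cursors c1@2 c2@6, authorship .1...2..
After op 2 (delete): buffer="qudujt" (len 6), cursors c1@1 c2@4, authorship ......
After op 3 (move_right): buffer="qudujt" (len 6), cursors c1@2 c2@5, authorship ......
After op 4 (add_cursor(2)): buffer="qudujt" (len 6), cursors c1@2 c3@2 c2@5, authorship ......
After op 5 (delete): buffer="dut" (len 3), cursors c1@0 c3@0 c2@2, authorship ...
After op 6 (insert('g')): buffer="ggdugt" (len 6), cursors c1@2 c3@2 c2@5, authorship 13..2.
After op 7 (add_cursor(1)): buffer="ggdugt" (len 6), cursors c4@1 c1@2 c3@2 c2@5, authorship 13..2.
After op 8 (move_right): buffer="ggdugt" (len 6), cursors c4@2 c1@3 c3@3 c2@6, authorship 13..2.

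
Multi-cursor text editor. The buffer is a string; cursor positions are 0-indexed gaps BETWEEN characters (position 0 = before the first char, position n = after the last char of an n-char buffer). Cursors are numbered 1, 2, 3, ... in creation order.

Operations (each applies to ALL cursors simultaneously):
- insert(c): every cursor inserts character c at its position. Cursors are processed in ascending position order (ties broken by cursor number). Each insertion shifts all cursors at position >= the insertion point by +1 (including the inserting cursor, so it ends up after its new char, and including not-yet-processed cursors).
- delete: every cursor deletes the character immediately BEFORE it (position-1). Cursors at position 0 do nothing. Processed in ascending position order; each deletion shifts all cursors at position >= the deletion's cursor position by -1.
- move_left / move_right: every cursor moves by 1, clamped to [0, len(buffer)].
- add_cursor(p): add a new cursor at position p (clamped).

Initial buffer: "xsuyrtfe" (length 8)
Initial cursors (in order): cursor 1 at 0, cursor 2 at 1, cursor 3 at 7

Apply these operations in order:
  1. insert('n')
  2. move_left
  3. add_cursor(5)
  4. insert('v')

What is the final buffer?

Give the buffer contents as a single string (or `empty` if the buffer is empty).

Answer: vnxvnsuvyrtfvne

Derivation:
After op 1 (insert('n')): buffer="nxnsuyrtfne" (len 11), cursors c1@1 c2@3 c3@10, authorship 1.2......3.
After op 2 (move_left): buffer="nxnsuyrtfne" (len 11), cursors c1@0 c2@2 c3@9, authorship 1.2......3.
After op 3 (add_cursor(5)): buffer="nxnsuyrtfne" (len 11), cursors c1@0 c2@2 c4@5 c3@9, authorship 1.2......3.
After op 4 (insert('v')): buffer="vnxvnsuvyrtfvne" (len 15), cursors c1@1 c2@4 c4@8 c3@13, authorship 11.22..4....33.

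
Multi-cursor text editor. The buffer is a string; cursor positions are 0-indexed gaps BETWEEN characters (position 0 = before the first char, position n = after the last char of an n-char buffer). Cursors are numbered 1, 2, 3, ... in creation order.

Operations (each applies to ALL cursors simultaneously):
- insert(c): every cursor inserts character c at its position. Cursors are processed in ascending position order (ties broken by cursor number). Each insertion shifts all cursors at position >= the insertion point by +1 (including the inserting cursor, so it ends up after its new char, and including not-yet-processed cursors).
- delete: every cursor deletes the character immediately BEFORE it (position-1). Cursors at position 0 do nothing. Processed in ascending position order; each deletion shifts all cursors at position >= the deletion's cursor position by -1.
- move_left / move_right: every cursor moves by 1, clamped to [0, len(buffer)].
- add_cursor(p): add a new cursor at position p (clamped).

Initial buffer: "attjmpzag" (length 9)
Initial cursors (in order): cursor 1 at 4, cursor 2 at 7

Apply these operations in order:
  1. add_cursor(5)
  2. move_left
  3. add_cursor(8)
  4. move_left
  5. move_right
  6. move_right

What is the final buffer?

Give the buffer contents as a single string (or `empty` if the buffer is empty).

After op 1 (add_cursor(5)): buffer="attjmpzag" (len 9), cursors c1@4 c3@5 c2@7, authorship .........
After op 2 (move_left): buffer="attjmpzag" (len 9), cursors c1@3 c3@4 c2@6, authorship .........
After op 3 (add_cursor(8)): buffer="attjmpzag" (len 9), cursors c1@3 c3@4 c2@6 c4@8, authorship .........
After op 4 (move_left): buffer="attjmpzag" (len 9), cursors c1@2 c3@3 c2@5 c4@7, authorship .........
After op 5 (move_right): buffer="attjmpzag" (len 9), cursors c1@3 c3@4 c2@6 c4@8, authorship .........
After op 6 (move_right): buffer="attjmpzag" (len 9), cursors c1@4 c3@5 c2@7 c4@9, authorship .........

Answer: attjmpzag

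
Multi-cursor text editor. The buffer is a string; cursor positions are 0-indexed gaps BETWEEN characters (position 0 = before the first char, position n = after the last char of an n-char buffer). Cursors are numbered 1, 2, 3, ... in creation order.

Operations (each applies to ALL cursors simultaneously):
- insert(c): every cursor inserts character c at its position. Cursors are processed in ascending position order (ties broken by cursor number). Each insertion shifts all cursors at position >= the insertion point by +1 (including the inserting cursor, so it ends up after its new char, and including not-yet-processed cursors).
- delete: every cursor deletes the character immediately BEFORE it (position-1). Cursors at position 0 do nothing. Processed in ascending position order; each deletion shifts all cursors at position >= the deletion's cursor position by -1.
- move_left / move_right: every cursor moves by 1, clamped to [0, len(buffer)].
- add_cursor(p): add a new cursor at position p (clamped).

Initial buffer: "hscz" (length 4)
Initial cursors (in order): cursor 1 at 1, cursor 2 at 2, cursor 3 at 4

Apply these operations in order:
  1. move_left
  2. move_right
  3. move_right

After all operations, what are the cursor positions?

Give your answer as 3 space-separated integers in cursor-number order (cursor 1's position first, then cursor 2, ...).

Answer: 2 3 4

Derivation:
After op 1 (move_left): buffer="hscz" (len 4), cursors c1@0 c2@1 c3@3, authorship ....
After op 2 (move_right): buffer="hscz" (len 4), cursors c1@1 c2@2 c3@4, authorship ....
After op 3 (move_right): buffer="hscz" (len 4), cursors c1@2 c2@3 c3@4, authorship ....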